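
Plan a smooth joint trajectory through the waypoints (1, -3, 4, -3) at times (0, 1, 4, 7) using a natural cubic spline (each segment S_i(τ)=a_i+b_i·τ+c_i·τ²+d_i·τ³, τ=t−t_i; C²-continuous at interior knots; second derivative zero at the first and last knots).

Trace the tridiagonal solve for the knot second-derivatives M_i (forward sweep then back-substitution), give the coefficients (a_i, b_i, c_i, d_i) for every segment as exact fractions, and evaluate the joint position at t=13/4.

  seg 0: a=1 b=-146/29 c=0 d=30/29
  seg 1: a=-3 b=-56/29 c=90/29 d=-439/783
  seg 2: a=4 b=45/29 c=-169/87 d=169/783
S(13/4) = 3675/1856

Δ: Δ0=-4, Δ1=7/3, Δ2=-7/3
row 1: diag=8, rhs=38; c'=3/8, d'=19/4
row 2: denom=12−3·3/8=87/8; d'=(-28−3·19/4)/(87/8)=-338/87
back: M2=-338/87
back: M1=19/4−3/8·-338/87=180/29
M: M0=0, M1=180/29, M2=-338/87, M3=0
seg 0: a=1, c=M0/2=0, d=(M1−M0)/(6·1)=30/29, b=Δ0−h0·(2M0+M1)/6=-146/29
seg 1: a=-3, c=M1/2=90/29, d=(M2−M1)/(6·3)=-439/783, b=Δ1−h1·(2M1+M2)/6=-56/29
seg 2: a=4, c=M2/2=-169/87, d=(M3−M2)/(6·3)=169/783, b=Δ2−h2·(2M2+M3)/6=45/29
t_q=13/4 → seg 1, τ=9/4; S=-3+-56/29·τ+90/29·τ²+-439/783·τ³=3675/1856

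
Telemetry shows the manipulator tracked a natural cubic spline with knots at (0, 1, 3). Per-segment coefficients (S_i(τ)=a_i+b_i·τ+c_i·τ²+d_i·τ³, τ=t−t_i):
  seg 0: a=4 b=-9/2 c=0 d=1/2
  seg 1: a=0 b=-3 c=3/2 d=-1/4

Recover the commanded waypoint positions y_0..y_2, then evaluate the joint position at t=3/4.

y_0=4 y_1=0 y_2=-2
S(3/4) = 107/128

y_0 = S_0(0) = a_0 = 4
y_1 = S_1(0) = a_1 = 0
y_2 = S_1(2) = -2
t_q=3/4 is in segment 0 (τ=3/4); S_0(τ)=107/128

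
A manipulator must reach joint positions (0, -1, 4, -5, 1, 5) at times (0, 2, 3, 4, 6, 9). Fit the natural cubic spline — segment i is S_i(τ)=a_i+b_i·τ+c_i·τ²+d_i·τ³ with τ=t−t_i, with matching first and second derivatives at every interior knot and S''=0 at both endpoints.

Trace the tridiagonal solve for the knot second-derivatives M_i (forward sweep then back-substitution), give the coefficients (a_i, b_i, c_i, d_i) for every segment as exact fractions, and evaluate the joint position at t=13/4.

Δ: Δ0=-1/2, Δ1=5, Δ2=-9, Δ3=3, Δ4=4/3
row 1: diag=6, rhs=33; c'=1/6, d'=11/2
row 2: denom=4−1·1/6=23/6; d'=(-84−1·11/2)/(23/6)=-537/23
row 3: denom=6−1·6/23=132/23; d'=(72−1·-537/23)/(132/23)=731/44
row 4: denom=10−2·23/66=307/33; d'=(-10−2·731/44)/(307/33)=-2853/614
back: M4=-2853/614
back: M3=731/44−23/66·-2853/614=11195/614
back: M2=-537/23−6/23·11195/614=-8628/307
back: M1=11/2−1/6·-8628/307=6253/614
M: M0=0, M1=6253/614, M2=-8628/307, M3=11195/614, M4=-2853/614, M5=0
seg 0: a=0, c=M0/2=0, d=(M1−M0)/(6·2)=6253/7368, b=Δ0−h0·(2M0+M1)/6=-3587/921
seg 1: a=-1, c=M1/2=6253/1228, d=(M2−M1)/(6·1)=-23509/3684, b=Δ1−h1·(2M1+M2)/6=11585/1842
seg 2: a=4, c=M2/2=-4314/307, d=(M3−M2)/(6·1)=28451/3684, b=Δ2−h2·(2M2+M3)/6=-9839/3684
seg 3: a=-5, c=M3/2=11195/1228, d=(M4−M3)/(6·2)=-1756/921, b=Δ3−h3·(2M3+M4)/6=-14011/1842
seg 4: a=1, c=M4/2=-2853/1228, d=(M5−M4)/(6·3)=317/1228, b=Δ4−h4·(2M4+M5)/6=11015/1842
t_q=13/4 → seg 2, τ=1/4; S=4+-9839/3684·τ+-4314/307·τ²+28451/3684·τ³=202353/78592

  seg 0: a=0 b=-3587/921 c=0 d=6253/7368
  seg 1: a=-1 b=11585/1842 c=6253/1228 d=-23509/3684
  seg 2: a=4 b=-9839/3684 c=-4314/307 d=28451/3684
  seg 3: a=-5 b=-14011/1842 c=11195/1228 d=-1756/921
  seg 4: a=1 b=11015/1842 c=-2853/1228 d=317/1228
S(13/4) = 202353/78592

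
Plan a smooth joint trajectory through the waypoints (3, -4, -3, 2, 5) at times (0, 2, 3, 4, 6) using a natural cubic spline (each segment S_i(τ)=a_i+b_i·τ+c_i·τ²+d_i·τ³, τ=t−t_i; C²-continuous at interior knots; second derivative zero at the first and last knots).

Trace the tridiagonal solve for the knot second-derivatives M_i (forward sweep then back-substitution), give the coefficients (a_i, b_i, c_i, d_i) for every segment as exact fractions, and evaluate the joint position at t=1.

Δ: Δ0=-7/2, Δ1=1, Δ2=5, Δ3=3/2
row 1: diag=6, rhs=27; c'=1/6, d'=9/2
row 2: denom=4−1·1/6=23/6; d'=(24−1·9/2)/(23/6)=117/23
row 3: denom=6−1·6/23=132/23; d'=(-21−1·117/23)/(132/23)=-50/11
back: M3=-50/11
back: M2=117/23−6/23·-50/11=69/11
back: M1=9/2−1/6·69/11=38/11
M: M0=0, M1=38/11, M2=69/11, M3=-50/11, M4=0
seg 0: a=3, c=M0/2=0, d=(M1−M0)/(6·2)=19/66, b=Δ0−h0·(2M0+M1)/6=-307/66
seg 1: a=-4, c=M1/2=19/11, d=(M2−M1)/(6·1)=31/66, b=Δ1−h1·(2M1+M2)/6=-79/66
seg 2: a=-3, c=M2/2=69/22, d=(M3−M2)/(6·1)=-119/66, b=Δ2−h2·(2M2+M3)/6=11/3
seg 3: a=2, c=M3/2=-25/11, d=(M4−M3)/(6·2)=25/66, b=Δ3−h3·(2M3+M4)/6=299/66
t_q=1 → seg 0, τ=1; S=3+-307/66·τ+0·τ²+19/66·τ³=-15/11

  seg 0: a=3 b=-307/66 c=0 d=19/66
  seg 1: a=-4 b=-79/66 c=19/11 d=31/66
  seg 2: a=-3 b=11/3 c=69/22 d=-119/66
  seg 3: a=2 b=299/66 c=-25/11 d=25/66
S(1) = -15/11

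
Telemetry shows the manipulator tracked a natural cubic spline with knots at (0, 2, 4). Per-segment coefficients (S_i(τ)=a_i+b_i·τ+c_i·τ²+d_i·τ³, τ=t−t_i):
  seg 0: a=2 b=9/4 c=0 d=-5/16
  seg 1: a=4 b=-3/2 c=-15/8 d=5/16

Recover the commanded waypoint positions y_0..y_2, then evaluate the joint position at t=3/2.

y_0 = S_0(0) = a_0 = 2
y_1 = S_1(0) = a_1 = 4
y_2 = S_1(2) = -4
t_q=3/2 is in segment 0 (τ=3/2); S_0(τ)=553/128

y_0=2 y_1=4 y_2=-4
S(3/2) = 553/128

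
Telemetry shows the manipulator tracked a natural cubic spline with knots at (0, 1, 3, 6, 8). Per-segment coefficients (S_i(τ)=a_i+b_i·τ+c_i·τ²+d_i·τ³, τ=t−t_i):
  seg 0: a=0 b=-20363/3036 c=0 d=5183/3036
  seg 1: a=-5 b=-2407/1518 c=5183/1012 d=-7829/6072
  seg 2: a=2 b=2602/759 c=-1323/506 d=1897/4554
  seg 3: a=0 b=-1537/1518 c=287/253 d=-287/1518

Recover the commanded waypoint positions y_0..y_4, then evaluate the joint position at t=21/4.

y_0 = S_0(0) = a_0 = 0
y_1 = S_1(0) = a_1 = -5
y_2 = S_2(0) = a_2 = 2
y_3 = S_3(0) = a_3 = 0
y_4 = S_3(2) = 1
t_q=21/4 is in segment 2 (τ=9/4); S_2(τ)=39565/32384

y_0=0 y_1=-5 y_2=2 y_3=0 y_4=1
S(21/4) = 39565/32384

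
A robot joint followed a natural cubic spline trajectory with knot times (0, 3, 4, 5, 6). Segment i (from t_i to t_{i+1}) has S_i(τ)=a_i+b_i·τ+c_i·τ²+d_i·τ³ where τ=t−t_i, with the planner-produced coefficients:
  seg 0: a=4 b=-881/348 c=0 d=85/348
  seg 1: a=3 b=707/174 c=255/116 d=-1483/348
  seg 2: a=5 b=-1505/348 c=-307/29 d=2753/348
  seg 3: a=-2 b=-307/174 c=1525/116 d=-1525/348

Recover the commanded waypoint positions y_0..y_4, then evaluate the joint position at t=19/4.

y_0 = S_0(0) = a_0 = 4
y_1 = S_1(0) = a_1 = 3
y_2 = S_2(0) = a_2 = 5
y_3 = S_3(0) = a_3 = -2
y_4 = S_3(1) = 5
t_q=19/4 is in segment 2 (τ=3/4); S_2(τ)=-6391/7424

y_0=4 y_1=3 y_2=5 y_3=-2 y_4=5
S(19/4) = -6391/7424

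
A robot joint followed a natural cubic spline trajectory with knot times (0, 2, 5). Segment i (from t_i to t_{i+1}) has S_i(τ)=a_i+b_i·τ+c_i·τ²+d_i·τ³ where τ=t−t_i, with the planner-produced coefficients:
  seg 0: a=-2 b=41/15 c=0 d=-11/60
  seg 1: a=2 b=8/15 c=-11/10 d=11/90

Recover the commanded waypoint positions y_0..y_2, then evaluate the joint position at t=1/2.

y_0=-2 y_1=2 y_2=-3
S(1/2) = -21/32

y_0 = S_0(0) = a_0 = -2
y_1 = S_1(0) = a_1 = 2
y_2 = S_1(3) = -3
t_q=1/2 is in segment 0 (τ=1/2); S_0(τ)=-21/32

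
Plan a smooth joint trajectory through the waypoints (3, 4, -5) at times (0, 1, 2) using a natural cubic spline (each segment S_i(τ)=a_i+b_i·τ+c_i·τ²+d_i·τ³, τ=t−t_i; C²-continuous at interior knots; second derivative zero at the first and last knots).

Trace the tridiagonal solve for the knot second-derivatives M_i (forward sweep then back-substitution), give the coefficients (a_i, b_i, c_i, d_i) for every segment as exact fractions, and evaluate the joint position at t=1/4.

  seg 0: a=3 b=7/2 c=0 d=-5/2
  seg 1: a=4 b=-4 c=-15/2 d=5/2
S(1/4) = 491/128

Δ: Δ0=1, Δ1=-9
row 1: diag=4, rhs=-60; c'=1/4, d'=-15
back: M1=-15
M: M0=0, M1=-15, M2=0
seg 0: a=3, c=M0/2=0, d=(M1−M0)/(6·1)=-5/2, b=Δ0−h0·(2M0+M1)/6=7/2
seg 1: a=4, c=M1/2=-15/2, d=(M2−M1)/(6·1)=5/2, b=Δ1−h1·(2M1+M2)/6=-4
t_q=1/4 → seg 0, τ=1/4; S=3+7/2·τ+0·τ²+-5/2·τ³=491/128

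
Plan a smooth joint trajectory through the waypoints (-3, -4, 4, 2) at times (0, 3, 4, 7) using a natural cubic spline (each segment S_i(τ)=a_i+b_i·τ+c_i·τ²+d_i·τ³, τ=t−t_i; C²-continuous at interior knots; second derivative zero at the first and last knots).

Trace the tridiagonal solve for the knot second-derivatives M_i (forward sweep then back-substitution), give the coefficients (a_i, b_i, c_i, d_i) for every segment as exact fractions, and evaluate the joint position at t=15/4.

  seg 0: a=-3 b=-247/63 c=0 d=226/567
  seg 1: a=-4 b=431/63 c=226/63 d=-17/7
  seg 2: a=4 b=424/63 c=-233/63 d=233/567
S(15/4) = 2855/1344

Δ: Δ0=-1/3, Δ1=8, Δ2=-2/3
row 1: diag=8, rhs=50; c'=1/8, d'=25/4
row 2: denom=8−1·1/8=63/8; d'=(-52−1·25/4)/(63/8)=-466/63
back: M2=-466/63
back: M1=25/4−1/8·-466/63=452/63
M: M0=0, M1=452/63, M2=-466/63, M3=0
seg 0: a=-3, c=M0/2=0, d=(M1−M0)/(6·3)=226/567, b=Δ0−h0·(2M0+M1)/6=-247/63
seg 1: a=-4, c=M1/2=226/63, d=(M2−M1)/(6·1)=-17/7, b=Δ1−h1·(2M1+M2)/6=431/63
seg 2: a=4, c=M2/2=-233/63, d=(M3−M2)/(6·3)=233/567, b=Δ2−h2·(2M2+M3)/6=424/63
t_q=15/4 → seg 1, τ=3/4; S=-4+431/63·τ+226/63·τ²+-17/7·τ³=2855/1344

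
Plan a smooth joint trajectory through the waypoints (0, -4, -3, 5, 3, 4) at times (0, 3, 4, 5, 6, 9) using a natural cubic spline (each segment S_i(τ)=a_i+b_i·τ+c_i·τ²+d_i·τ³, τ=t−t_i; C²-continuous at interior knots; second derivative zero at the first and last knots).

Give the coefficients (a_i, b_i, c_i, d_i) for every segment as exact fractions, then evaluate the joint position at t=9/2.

  seg 0: a=0 b=-370/299 c=0 d=-86/8073
  seg 1: a=-4 b=-456/299 c=-86/897 d=2351/897
  seg 2: a=-3 b=5513/897 c=6967/897 d=-136/23
  seg 3: a=5 b=3535/897 c=-8945/897 d=3616/897
  seg 4: a=3 b=-1169/299 c=1903/897 d=-1903/8073
S(9/2) = 199/156

Δ: Δ0=-4/3, Δ1=1, Δ2=8, Δ3=-2, Δ4=1/3
row 1: diag=8, rhs=14; c'=1/8, d'=7/4
row 2: denom=4−1·1/8=31/8; d'=(42−1·7/4)/(31/8)=322/31
row 3: denom=4−1·8/31=116/31; d'=(-60−1·322/31)/(116/31)=-1091/58
row 4: denom=8−1·31/116=897/116; d'=(14−1·-1091/58)/(897/116)=3806/897
back: M4=3806/897
back: M3=-1091/58−31/116·3806/897=-17890/897
back: M2=322/31−8/31·-17890/897=13934/897
back: M1=7/4−1/8·13934/897=-172/897
M: M0=0, M1=-172/897, M2=13934/897, M3=-17890/897, M4=3806/897, M5=0
seg 0: a=0, c=M0/2=0, d=(M1−M0)/(6·3)=-86/8073, b=Δ0−h0·(2M0+M1)/6=-370/299
seg 1: a=-4, c=M1/2=-86/897, d=(M2−M1)/(6·1)=2351/897, b=Δ1−h1·(2M1+M2)/6=-456/299
seg 2: a=-3, c=M2/2=6967/897, d=(M3−M2)/(6·1)=-136/23, b=Δ2−h2·(2M2+M3)/6=5513/897
seg 3: a=5, c=M3/2=-8945/897, d=(M4−M3)/(6·1)=3616/897, b=Δ3−h3·(2M3+M4)/6=3535/897
seg 4: a=3, c=M4/2=1903/897, d=(M5−M4)/(6·3)=-1903/8073, b=Δ4−h4·(2M4+M5)/6=-1169/299
t_q=9/2 → seg 2, τ=1/2; S=-3+5513/897·τ+6967/897·τ²+-136/23·τ³=199/156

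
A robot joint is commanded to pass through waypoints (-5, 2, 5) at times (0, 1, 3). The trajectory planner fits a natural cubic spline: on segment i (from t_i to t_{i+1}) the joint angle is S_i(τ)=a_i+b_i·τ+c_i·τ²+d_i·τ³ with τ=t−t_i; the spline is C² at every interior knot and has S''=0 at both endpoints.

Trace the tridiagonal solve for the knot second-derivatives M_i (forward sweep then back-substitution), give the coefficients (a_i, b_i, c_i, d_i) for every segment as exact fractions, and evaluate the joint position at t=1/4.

Δ: Δ0=7, Δ1=3/2
row 1: diag=6, rhs=-33; c'=1/3, d'=-11/2
back: M1=-11/2
M: M0=0, M1=-11/2, M2=0
seg 0: a=-5, c=M0/2=0, d=(M1−M0)/(6·1)=-11/12, b=Δ0−h0·(2M0+M1)/6=95/12
seg 1: a=2, c=M1/2=-11/4, d=(M2−M1)/(6·2)=11/24, b=Δ1−h1·(2M1+M2)/6=31/6
t_q=1/4 → seg 0, τ=1/4; S=-5+95/12·τ+0·τ²+-11/12·τ³=-777/256

  seg 0: a=-5 b=95/12 c=0 d=-11/12
  seg 1: a=2 b=31/6 c=-11/4 d=11/24
S(1/4) = -777/256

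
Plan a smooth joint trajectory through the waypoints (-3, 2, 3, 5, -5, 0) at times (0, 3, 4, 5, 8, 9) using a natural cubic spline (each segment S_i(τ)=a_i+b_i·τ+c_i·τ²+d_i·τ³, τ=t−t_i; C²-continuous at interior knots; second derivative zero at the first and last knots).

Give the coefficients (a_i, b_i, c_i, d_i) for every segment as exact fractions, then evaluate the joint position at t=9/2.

  seg 0: a=-3 b=3527/1641 c=0 d=-88/1641
  seg 1: a=2 b=1151/1641 c=-264/547 d=1282/1641
  seg 2: a=3 b=3413/1641 c=1018/547 d=-3185/1641
  seg 3: a=5 b=-34/1641 c=-2167/547 d=521/547
  seg 4: a=-5 b=3161/1641 c=2522/547 d=-2522/1641
S(9/2) = 18653/4376

Δ: Δ0=5/3, Δ1=1, Δ2=2, Δ3=-10/3, Δ4=5
row 1: diag=8, rhs=-4; c'=1/8, d'=-1/2
row 2: denom=4−1·1/8=31/8; d'=(6−1·-1/2)/(31/8)=52/31
row 3: denom=8−1·8/31=240/31; d'=(-32−1·52/31)/(240/31)=-87/20
row 4: denom=8−3·31/80=547/80; d'=(50−3·-87/20)/(547/80)=5044/547
back: M4=5044/547
back: M3=-87/20−31/80·5044/547=-4334/547
back: M2=52/31−8/31·-4334/547=2036/547
back: M1=-1/2−1/8·2036/547=-528/547
M: M0=0, M1=-528/547, M2=2036/547, M3=-4334/547, M4=5044/547, M5=0
seg 0: a=-3, c=M0/2=0, d=(M1−M0)/(6·3)=-88/1641, b=Δ0−h0·(2M0+M1)/6=3527/1641
seg 1: a=2, c=M1/2=-264/547, d=(M2−M1)/(6·1)=1282/1641, b=Δ1−h1·(2M1+M2)/6=1151/1641
seg 2: a=3, c=M2/2=1018/547, d=(M3−M2)/(6·1)=-3185/1641, b=Δ2−h2·(2M2+M3)/6=3413/1641
seg 3: a=5, c=M3/2=-2167/547, d=(M4−M3)/(6·3)=521/547, b=Δ3−h3·(2M3+M4)/6=-34/1641
seg 4: a=-5, c=M4/2=2522/547, d=(M5−M4)/(6·1)=-2522/1641, b=Δ4−h4·(2M4+M5)/6=3161/1641
t_q=9/2 → seg 2, τ=1/2; S=3+3413/1641·τ+1018/547·τ²+-3185/1641·τ³=18653/4376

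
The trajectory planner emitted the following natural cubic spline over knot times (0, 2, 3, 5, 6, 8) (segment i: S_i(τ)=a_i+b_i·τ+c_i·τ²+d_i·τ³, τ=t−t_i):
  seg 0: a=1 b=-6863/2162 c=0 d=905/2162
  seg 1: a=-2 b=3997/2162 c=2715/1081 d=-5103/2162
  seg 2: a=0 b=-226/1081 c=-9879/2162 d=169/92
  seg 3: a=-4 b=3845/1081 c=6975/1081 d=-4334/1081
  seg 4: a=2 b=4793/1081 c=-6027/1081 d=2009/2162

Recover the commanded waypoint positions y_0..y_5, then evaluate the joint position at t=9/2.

y_0 = S_0(0) = a_0 = 1
y_1 = S_1(0) = a_1 = -2
y_2 = S_2(0) = a_2 = 0
y_3 = S_3(0) = a_3 = -4
y_4 = S_4(0) = a_4 = 2
y_5 = S_4(2) = -4
t_q=9/2 is in segment 2 (τ=3/2); S_2(τ)=-152031/34592

y_0=1 y_1=-2 y_2=0 y_3=-4 y_4=2 y_5=-4
S(9/2) = -152031/34592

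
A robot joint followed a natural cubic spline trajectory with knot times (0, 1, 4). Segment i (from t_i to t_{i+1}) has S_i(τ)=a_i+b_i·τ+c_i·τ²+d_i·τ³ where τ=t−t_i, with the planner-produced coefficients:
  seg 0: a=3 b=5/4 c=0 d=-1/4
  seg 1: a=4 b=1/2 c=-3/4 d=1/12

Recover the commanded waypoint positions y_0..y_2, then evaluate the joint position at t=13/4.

y_0=3 y_1=4 y_2=1
S(13/4) = 583/256

y_0 = S_0(0) = a_0 = 3
y_1 = S_1(0) = a_1 = 4
y_2 = S_1(3) = 1
t_q=13/4 is in segment 1 (τ=9/4); S_1(τ)=583/256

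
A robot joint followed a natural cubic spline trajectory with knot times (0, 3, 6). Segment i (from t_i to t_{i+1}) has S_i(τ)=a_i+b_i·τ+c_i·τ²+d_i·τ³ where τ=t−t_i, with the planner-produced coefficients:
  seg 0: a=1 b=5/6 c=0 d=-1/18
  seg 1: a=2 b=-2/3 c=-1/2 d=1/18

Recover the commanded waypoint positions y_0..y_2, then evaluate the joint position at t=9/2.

y_0 = S_0(0) = a_0 = 1
y_1 = S_1(0) = a_1 = 2
y_2 = S_1(3) = -3
t_q=9/2 is in segment 1 (τ=3/2); S_1(τ)=1/16

y_0=1 y_1=2 y_2=-3
S(9/2) = 1/16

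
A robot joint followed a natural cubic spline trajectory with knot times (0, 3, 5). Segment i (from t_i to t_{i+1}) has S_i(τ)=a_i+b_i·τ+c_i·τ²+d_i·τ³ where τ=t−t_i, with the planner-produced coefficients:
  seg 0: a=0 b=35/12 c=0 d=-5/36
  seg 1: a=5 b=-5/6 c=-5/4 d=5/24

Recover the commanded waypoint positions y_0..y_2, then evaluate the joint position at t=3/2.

y_0 = S_0(0) = a_0 = 0
y_1 = S_1(0) = a_1 = 5
y_2 = S_1(2) = 0
t_q=3/2 is in segment 0 (τ=3/2); S_0(τ)=125/32

y_0=0 y_1=5 y_2=0
S(3/2) = 125/32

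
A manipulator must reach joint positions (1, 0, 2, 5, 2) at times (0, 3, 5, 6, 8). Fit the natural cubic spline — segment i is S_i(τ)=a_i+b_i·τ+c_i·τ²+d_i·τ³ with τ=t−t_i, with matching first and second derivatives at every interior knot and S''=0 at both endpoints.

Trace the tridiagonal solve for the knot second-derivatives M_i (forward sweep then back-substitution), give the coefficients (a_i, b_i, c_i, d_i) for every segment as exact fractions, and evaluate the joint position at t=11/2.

  seg 0: a=1 b=-449/978 c=0 d=41/2934
  seg 1: a=0 b=-40/489 c=41/326 d=203/978
  seg 2: a=2 b=1424/489 c=447/326 d=-1255/978
  seg 3: a=5 b=1765/978 c=-404/163 d=202/489
S(11/2) = 9489/2608

Δ: Δ0=-1/3, Δ1=1, Δ2=3, Δ3=-3/2
row 1: diag=10, rhs=8; c'=1/5, d'=4/5
row 2: denom=6−2·1/5=28/5; d'=(12−2·4/5)/(28/5)=13/7
row 3: denom=6−1·5/28=163/28; d'=(-27−1·13/7)/(163/28)=-808/163
back: M3=-808/163
back: M2=13/7−5/28·-808/163=447/163
back: M1=4/5−1/5·447/163=41/163
M: M0=0, M1=41/163, M2=447/163, M3=-808/163, M4=0
seg 0: a=1, c=M0/2=0, d=(M1−M0)/(6·3)=41/2934, b=Δ0−h0·(2M0+M1)/6=-449/978
seg 1: a=0, c=M1/2=41/326, d=(M2−M1)/(6·2)=203/978, b=Δ1−h1·(2M1+M2)/6=-40/489
seg 2: a=2, c=M2/2=447/326, d=(M3−M2)/(6·1)=-1255/978, b=Δ2−h2·(2M2+M3)/6=1424/489
seg 3: a=5, c=M3/2=-404/163, d=(M4−M3)/(6·2)=202/489, b=Δ3−h3·(2M3+M4)/6=1765/978
t_q=11/2 → seg 2, τ=1/2; S=2+1424/489·τ+447/326·τ²+-1255/978·τ³=9489/2608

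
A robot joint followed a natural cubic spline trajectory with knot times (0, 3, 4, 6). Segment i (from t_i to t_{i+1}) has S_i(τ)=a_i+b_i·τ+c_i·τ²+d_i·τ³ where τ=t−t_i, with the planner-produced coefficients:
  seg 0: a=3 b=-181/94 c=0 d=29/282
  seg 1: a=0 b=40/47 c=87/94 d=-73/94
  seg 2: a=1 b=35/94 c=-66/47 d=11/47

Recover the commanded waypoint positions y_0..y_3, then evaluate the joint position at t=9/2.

y_0 = S_0(0) = a_0 = 3
y_1 = S_1(0) = a_1 = 0
y_2 = S_2(0) = a_2 = 1
y_3 = S_2(2) = -2
t_q=9/2 is in segment 2 (τ=1/2); S_2(τ)=325/376

y_0=3 y_1=0 y_2=1 y_3=-2
S(9/2) = 325/376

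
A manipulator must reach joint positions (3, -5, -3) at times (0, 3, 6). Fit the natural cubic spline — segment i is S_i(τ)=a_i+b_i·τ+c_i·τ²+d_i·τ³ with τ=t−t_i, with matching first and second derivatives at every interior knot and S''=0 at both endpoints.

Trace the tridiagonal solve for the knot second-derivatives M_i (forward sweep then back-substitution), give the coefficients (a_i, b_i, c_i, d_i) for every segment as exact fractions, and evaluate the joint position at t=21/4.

  seg 0: a=3 b=-7/2 c=0 d=5/54
  seg 1: a=-5 b=-1 c=5/6 d=-5/54
S(21/4) = -523/128

Δ: Δ0=-8/3, Δ1=2/3
row 1: diag=12, rhs=20; c'=1/4, d'=5/3
back: M1=5/3
M: M0=0, M1=5/3, M2=0
seg 0: a=3, c=M0/2=0, d=(M1−M0)/(6·3)=5/54, b=Δ0−h0·(2M0+M1)/6=-7/2
seg 1: a=-5, c=M1/2=5/6, d=(M2−M1)/(6·3)=-5/54, b=Δ1−h1·(2M1+M2)/6=-1
t_q=21/4 → seg 1, τ=9/4; S=-5+-1·τ+5/6·τ²+-5/54·τ³=-523/128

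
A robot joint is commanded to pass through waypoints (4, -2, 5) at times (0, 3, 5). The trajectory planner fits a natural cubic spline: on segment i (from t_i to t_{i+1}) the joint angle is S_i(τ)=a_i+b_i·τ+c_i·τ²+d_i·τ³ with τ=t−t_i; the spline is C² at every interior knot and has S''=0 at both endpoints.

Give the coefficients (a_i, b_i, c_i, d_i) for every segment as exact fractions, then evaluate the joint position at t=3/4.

  seg 0: a=4 b=-73/20 c=0 d=11/60
  seg 1: a=-2 b=13/10 c=33/20 d=-11/40
S(3/4) = 343/256

Δ: Δ0=-2, Δ1=7/2
row 1: diag=10, rhs=33; c'=1/5, d'=33/10
back: M1=33/10
M: M0=0, M1=33/10, M2=0
seg 0: a=4, c=M0/2=0, d=(M1−M0)/(6·3)=11/60, b=Δ0−h0·(2M0+M1)/6=-73/20
seg 1: a=-2, c=M1/2=33/20, d=(M2−M1)/(6·2)=-11/40, b=Δ1−h1·(2M1+M2)/6=13/10
t_q=3/4 → seg 0, τ=3/4; S=4+-73/20·τ+0·τ²+11/60·τ³=343/256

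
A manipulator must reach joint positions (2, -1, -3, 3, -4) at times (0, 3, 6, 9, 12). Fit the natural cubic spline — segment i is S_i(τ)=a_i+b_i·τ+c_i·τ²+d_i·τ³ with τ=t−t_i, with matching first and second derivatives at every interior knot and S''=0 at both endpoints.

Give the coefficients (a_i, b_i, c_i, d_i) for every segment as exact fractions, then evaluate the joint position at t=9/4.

  seg 0: a=2 b=-23/28 c=0 d=-5/252
  seg 1: a=-1 b=-19/14 c=-5/28 d=103/756
  seg 2: a=-3 b=5/4 c=22/21 d=-67/252
  seg 3: a=3 b=5/14 c=-113/84 d=113/756
S(9/4) = -19/256

Δ: Δ0=-1, Δ1=-2/3, Δ2=2, Δ3=-7/3
row 1: diag=12, rhs=2; c'=1/4, d'=1/6
row 2: denom=12−3·1/4=45/4; d'=(16−3·1/6)/(45/4)=62/45
row 3: denom=12−3·4/15=56/5; d'=(-26−3·62/45)/(56/5)=-113/42
back: M3=-113/42
back: M2=62/45−4/15·-113/42=44/21
back: M1=1/6−1/4·44/21=-5/14
M: M0=0, M1=-5/14, M2=44/21, M3=-113/42, M4=0
seg 0: a=2, c=M0/2=0, d=(M1−M0)/(6·3)=-5/252, b=Δ0−h0·(2M0+M1)/6=-23/28
seg 1: a=-1, c=M1/2=-5/28, d=(M2−M1)/(6·3)=103/756, b=Δ1−h1·(2M1+M2)/6=-19/14
seg 2: a=-3, c=M2/2=22/21, d=(M3−M2)/(6·3)=-67/252, b=Δ2−h2·(2M2+M3)/6=5/4
seg 3: a=3, c=M3/2=-113/84, d=(M4−M3)/(6·3)=113/756, b=Δ3−h3·(2M3+M4)/6=5/14
t_q=9/4 → seg 0, τ=9/4; S=2+-23/28·τ+0·τ²+-5/252·τ³=-19/256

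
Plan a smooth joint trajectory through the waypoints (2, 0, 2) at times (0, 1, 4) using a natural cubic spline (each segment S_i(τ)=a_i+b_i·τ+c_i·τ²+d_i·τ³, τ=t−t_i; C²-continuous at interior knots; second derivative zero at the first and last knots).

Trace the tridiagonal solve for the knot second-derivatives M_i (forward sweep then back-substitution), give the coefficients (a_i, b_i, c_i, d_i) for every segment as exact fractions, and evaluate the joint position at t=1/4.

  seg 0: a=2 b=-7/3 c=0 d=1/3
  seg 1: a=0 b=-4/3 c=1 d=-1/9
S(1/4) = 91/64

Δ: Δ0=-2, Δ1=2/3
row 1: diag=8, rhs=16; c'=3/8, d'=2
back: M1=2
M: M0=0, M1=2, M2=0
seg 0: a=2, c=M0/2=0, d=(M1−M0)/(6·1)=1/3, b=Δ0−h0·(2M0+M1)/6=-7/3
seg 1: a=0, c=M1/2=1, d=(M2−M1)/(6·3)=-1/9, b=Δ1−h1·(2M1+M2)/6=-4/3
t_q=1/4 → seg 0, τ=1/4; S=2+-7/3·τ+0·τ²+1/3·τ³=91/64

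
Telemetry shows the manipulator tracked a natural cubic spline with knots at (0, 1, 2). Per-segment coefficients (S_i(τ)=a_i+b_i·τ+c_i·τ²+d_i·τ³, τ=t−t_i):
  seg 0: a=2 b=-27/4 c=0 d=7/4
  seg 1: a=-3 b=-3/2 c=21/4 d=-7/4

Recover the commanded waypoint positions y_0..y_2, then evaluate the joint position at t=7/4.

y_0 = S_0(0) = a_0 = 2
y_1 = S_1(0) = a_1 = -3
y_2 = S_1(1) = -1
t_q=7/4 is in segment 1 (τ=3/4); S_1(τ)=-489/256

y_0=2 y_1=-3 y_2=-1
S(7/4) = -489/256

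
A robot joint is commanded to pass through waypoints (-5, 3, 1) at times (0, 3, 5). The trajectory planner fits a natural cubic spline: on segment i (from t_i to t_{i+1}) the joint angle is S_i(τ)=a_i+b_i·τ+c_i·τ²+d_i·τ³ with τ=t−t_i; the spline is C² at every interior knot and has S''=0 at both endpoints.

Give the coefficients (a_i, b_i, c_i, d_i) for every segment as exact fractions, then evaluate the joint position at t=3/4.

Δ: Δ0=8/3, Δ1=-1
row 1: diag=10, rhs=-22; c'=1/5, d'=-11/5
back: M1=-11/5
M: M0=0, M1=-11/5, M2=0
seg 0: a=-5, c=M0/2=0, d=(M1−M0)/(6·3)=-11/90, b=Δ0−h0·(2M0+M1)/6=113/30
seg 1: a=3, c=M1/2=-11/10, d=(M2−M1)/(6·2)=11/60, b=Δ1−h1·(2M1+M2)/6=7/15
t_q=3/4 → seg 0, τ=3/4; S=-5+113/30·τ+0·τ²+-11/90·τ³=-285/128

  seg 0: a=-5 b=113/30 c=0 d=-11/90
  seg 1: a=3 b=7/15 c=-11/10 d=11/60
S(3/4) = -285/128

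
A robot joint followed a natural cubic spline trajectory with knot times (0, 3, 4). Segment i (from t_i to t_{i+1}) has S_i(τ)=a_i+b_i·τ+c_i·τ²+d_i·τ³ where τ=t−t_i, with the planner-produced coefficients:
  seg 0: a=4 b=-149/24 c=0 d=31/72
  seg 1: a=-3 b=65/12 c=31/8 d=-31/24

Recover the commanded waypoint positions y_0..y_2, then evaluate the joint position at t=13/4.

y_0=4 y_1=-3 y_2=5
S(13/4) = -729/512

y_0 = S_0(0) = a_0 = 4
y_1 = S_1(0) = a_1 = -3
y_2 = S_1(1) = 5
t_q=13/4 is in segment 1 (τ=1/4); S_1(τ)=-729/512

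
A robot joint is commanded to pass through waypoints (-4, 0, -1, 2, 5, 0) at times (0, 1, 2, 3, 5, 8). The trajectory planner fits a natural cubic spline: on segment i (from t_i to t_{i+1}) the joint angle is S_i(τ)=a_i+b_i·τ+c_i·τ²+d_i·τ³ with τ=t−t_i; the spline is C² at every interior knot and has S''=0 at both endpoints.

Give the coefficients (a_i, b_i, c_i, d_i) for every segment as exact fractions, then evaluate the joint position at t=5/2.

  seg 0: a=-4 b=3377/600 c=0 d=-977/600
  seg 1: a=0 b=223/300 c=-977/200 d=377/120
  seg 2: a=-1 b=239/600 c=227/50 d=-1163/600
  seg 3: a=2 b=1099/300 c=-51/40 d=29/300
  seg 4: a=5 b=-83/300 c=-139/200 d=139/1800
S(5/2) = 147/1600

Δ: Δ0=4, Δ1=-1, Δ2=3, Δ3=3/2, Δ4=-5/3
row 1: diag=4, rhs=-30; c'=1/4, d'=-15/2
row 2: denom=4−1·1/4=15/4; d'=(24−1·-15/2)/(15/4)=42/5
row 3: denom=6−1·4/15=86/15; d'=(-9−1·42/5)/(86/15)=-261/86
row 4: denom=10−2·15/43=400/43; d'=(-19−2·-261/86)/(400/43)=-139/100
back: M4=-139/100
back: M3=-261/86−15/43·-139/100=-51/20
back: M2=42/5−4/15·-51/20=227/25
back: M1=-15/2−1/4·227/25=-977/100
M: M0=0, M1=-977/100, M2=227/25, M3=-51/20, M4=-139/100, M5=0
seg 0: a=-4, c=M0/2=0, d=(M1−M0)/(6·1)=-977/600, b=Δ0−h0·(2M0+M1)/6=3377/600
seg 1: a=0, c=M1/2=-977/200, d=(M2−M1)/(6·1)=377/120, b=Δ1−h1·(2M1+M2)/6=223/300
seg 2: a=-1, c=M2/2=227/50, d=(M3−M2)/(6·1)=-1163/600, b=Δ2−h2·(2M2+M3)/6=239/600
seg 3: a=2, c=M3/2=-51/40, d=(M4−M3)/(6·2)=29/300, b=Δ3−h3·(2M3+M4)/6=1099/300
seg 4: a=5, c=M4/2=-139/200, d=(M5−M4)/(6·3)=139/1800, b=Δ4−h4·(2M4+M5)/6=-83/300
t_q=5/2 → seg 2, τ=1/2; S=-1+239/600·τ+227/50·τ²+-1163/600·τ³=147/1600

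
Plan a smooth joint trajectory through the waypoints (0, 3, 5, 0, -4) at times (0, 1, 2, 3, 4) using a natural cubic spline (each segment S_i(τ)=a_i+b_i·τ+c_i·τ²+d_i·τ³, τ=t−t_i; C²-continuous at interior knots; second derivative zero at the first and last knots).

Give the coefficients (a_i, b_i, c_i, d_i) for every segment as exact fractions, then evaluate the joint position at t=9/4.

Δ: Δ0=3, Δ1=2, Δ2=-5, Δ3=-4
row 1: diag=4, rhs=-6; c'=1/4, d'=-3/2
row 2: denom=4−1·1/4=15/4; d'=(-42−1·-3/2)/(15/4)=-54/5
row 3: denom=4−1·4/15=56/15; d'=(6−1·-54/5)/(56/15)=9/2
back: M3=9/2
back: M2=-54/5−4/15·9/2=-12
back: M1=-3/2−1/4·-12=3/2
M: M0=0, M1=3/2, M2=-12, M3=9/2, M4=0
seg 0: a=0, c=M0/2=0, d=(M1−M0)/(6·1)=1/4, b=Δ0−h0·(2M0+M1)/6=11/4
seg 1: a=3, c=M1/2=3/4, d=(M2−M1)/(6·1)=-9/4, b=Δ1−h1·(2M1+M2)/6=7/2
seg 2: a=5, c=M2/2=-6, d=(M3−M2)/(6·1)=11/4, b=Δ2−h2·(2M2+M3)/6=-7/4
seg 3: a=0, c=M3/2=9/4, d=(M4−M3)/(6·1)=-3/4, b=Δ3−h3·(2M3+M4)/6=-11/2
t_q=9/4 → seg 2, τ=1/4; S=5+-7/4·τ+-6·τ²+11/4·τ³=1083/256

  seg 0: a=0 b=11/4 c=0 d=1/4
  seg 1: a=3 b=7/2 c=3/4 d=-9/4
  seg 2: a=5 b=-7/4 c=-6 d=11/4
  seg 3: a=0 b=-11/2 c=9/4 d=-3/4
S(9/4) = 1083/256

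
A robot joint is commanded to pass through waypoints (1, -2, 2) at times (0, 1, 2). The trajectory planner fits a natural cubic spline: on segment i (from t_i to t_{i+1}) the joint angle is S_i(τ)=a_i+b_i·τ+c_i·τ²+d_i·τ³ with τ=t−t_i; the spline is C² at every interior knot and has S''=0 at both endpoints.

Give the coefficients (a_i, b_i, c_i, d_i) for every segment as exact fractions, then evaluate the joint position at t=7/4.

Δ: Δ0=-3, Δ1=4
row 1: diag=4, rhs=42; c'=1/4, d'=21/2
back: M1=21/2
M: M0=0, M1=21/2, M2=0
seg 0: a=1, c=M0/2=0, d=(M1−M0)/(6·1)=7/4, b=Δ0−h0·(2M0+M1)/6=-19/4
seg 1: a=-2, c=M1/2=21/4, d=(M2−M1)/(6·1)=-7/4, b=Δ1−h1·(2M1+M2)/6=1/2
t_q=7/4 → seg 1, τ=3/4; S=-2+1/2·τ+21/4·τ²+-7/4·τ³=151/256

  seg 0: a=1 b=-19/4 c=0 d=7/4
  seg 1: a=-2 b=1/2 c=21/4 d=-7/4
S(7/4) = 151/256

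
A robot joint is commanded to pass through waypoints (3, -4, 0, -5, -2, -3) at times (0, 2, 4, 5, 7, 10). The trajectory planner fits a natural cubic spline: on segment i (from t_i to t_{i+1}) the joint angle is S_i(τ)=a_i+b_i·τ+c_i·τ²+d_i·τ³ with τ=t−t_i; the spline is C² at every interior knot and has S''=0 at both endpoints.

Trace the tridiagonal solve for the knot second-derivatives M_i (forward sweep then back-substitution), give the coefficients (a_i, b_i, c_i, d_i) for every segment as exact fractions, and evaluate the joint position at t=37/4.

Δ: Δ0=-7/2, Δ1=2, Δ2=-5, Δ3=3/2, Δ4=-1/3
row 1: diag=8, rhs=33; c'=1/4, d'=33/8
row 2: denom=6−2·1/4=11/2; d'=(-42−2·33/8)/(11/2)=-201/22
row 3: denom=6−1·2/11=64/11; d'=(39−1·-201/22)/(64/11)=1059/128
row 4: denom=10−2·11/32=149/16; d'=(-11−2·1059/128)/(149/16)=-1763/596
back: M4=-1763/596
back: M3=1059/128−11/32·-1763/596=5537/596
back: M2=-201/22−2/11·5537/596=-1613/149
back: M1=33/8−1/4·-1613/149=8143/1192
M: M0=0, M1=8143/1192, M2=-1613/149, M3=5537/596, M4=-1763/596, M5=0
seg 0: a=3, c=M0/2=0, d=(M1−M0)/(6·2)=8143/14304, b=Δ0−h0·(2M0+M1)/6=-20659/3576
seg 1: a=-4, c=M1/2=8143/2384, d=(M2−M1)/(6·2)=-21047/14304, b=Δ1−h1·(2M1+M2)/6=1885/1788
seg 2: a=0, c=M2/2=-1613/298, d=(M3−M2)/(6·1)=11989/3576, b=Δ2−h2·(2M2+M3)/6=-10513/3576
seg 3: a=-5, c=M3/2=5537/1192, d=(M4−M3)/(6·2)=-1825/1788, b=Δ3−h3·(2M3+M4)/6=-6629/1788
seg 4: a=-2, c=M4/2=-1763/1192, d=(M5−M4)/(6·3)=1763/10728, b=Δ4−h4·(2M4+M5)/6=4693/1788
t_q=37/4 → seg 4, τ=9/4; S=-2+4693/1788·τ+-1763/1192·τ²+1763/10728·τ³=-130457/76288

  seg 0: a=3 b=-20659/3576 c=0 d=8143/14304
  seg 1: a=-4 b=1885/1788 c=8143/2384 d=-21047/14304
  seg 2: a=0 b=-10513/3576 c=-1613/298 d=11989/3576
  seg 3: a=-5 b=-6629/1788 c=5537/1192 d=-1825/1788
  seg 4: a=-2 b=4693/1788 c=-1763/1192 d=1763/10728
S(37/4) = -130457/76288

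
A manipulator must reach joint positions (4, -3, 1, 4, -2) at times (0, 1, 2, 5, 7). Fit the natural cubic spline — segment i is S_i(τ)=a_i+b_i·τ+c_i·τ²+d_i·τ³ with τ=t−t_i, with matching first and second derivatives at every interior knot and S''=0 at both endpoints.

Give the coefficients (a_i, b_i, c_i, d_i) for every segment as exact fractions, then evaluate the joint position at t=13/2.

Δ: Δ0=-7, Δ1=4, Δ2=1, Δ3=-3
row 1: diag=4, rhs=66; c'=1/4, d'=33/2
row 2: denom=8−1·1/4=31/4; d'=(-18−1·33/2)/(31/4)=-138/31
row 3: denom=10−3·12/31=274/31; d'=(-24−3·-138/31)/(274/31)=-165/137
back: M3=-165/137
back: M2=-138/31−12/31·-165/137=-546/137
back: M1=33/2−1/4·-546/137=2397/137
M: M0=0, M1=2397/137, M2=-546/137, M3=-165/137, M4=0
seg 0: a=4, c=M0/2=0, d=(M1−M0)/(6·1)=799/274, b=Δ0−h0·(2M0+M1)/6=-2717/274
seg 1: a=-3, c=M1/2=2397/274, d=(M2−M1)/(6·1)=-981/274, b=Δ1−h1·(2M1+M2)/6=-160/137
seg 2: a=1, c=M2/2=-273/137, d=(M3−M2)/(6·3)=127/822, b=Δ2−h2·(2M2+M3)/6=1531/274
seg 3: a=4, c=M3/2=-165/274, d=(M4−M3)/(6·2)=55/548, b=Δ3−h3·(2M3+M4)/6=-301/137
t_q=13/2 → seg 3, τ=3/2; S=4+-301/137·τ+-165/274·τ²+55/548·τ³=-1367/4384

  seg 0: a=4 b=-2717/274 c=0 d=799/274
  seg 1: a=-3 b=-160/137 c=2397/274 d=-981/274
  seg 2: a=1 b=1531/274 c=-273/137 d=127/822
  seg 3: a=4 b=-301/137 c=-165/274 d=55/548
S(13/2) = -1367/4384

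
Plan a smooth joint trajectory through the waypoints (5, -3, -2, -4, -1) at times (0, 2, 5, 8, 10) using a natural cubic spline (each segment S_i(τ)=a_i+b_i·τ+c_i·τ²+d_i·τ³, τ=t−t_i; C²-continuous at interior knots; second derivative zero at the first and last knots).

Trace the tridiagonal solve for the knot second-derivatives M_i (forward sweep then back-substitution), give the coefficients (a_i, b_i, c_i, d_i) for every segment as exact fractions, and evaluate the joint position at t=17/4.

Δ: Δ0=-4, Δ1=1/3, Δ2=-2/3, Δ3=3/2
row 1: diag=10, rhs=26; c'=3/10, d'=13/5
row 2: denom=12−3·3/10=111/10; d'=(-6−3·13/5)/(111/10)=-46/37
row 3: denom=10−3·10/37=340/37; d'=(13−3·-46/37)/(340/37)=619/340
back: M3=619/340
back: M2=-46/37−10/37·619/340=-59/34
back: M1=13/5−3/10·-59/34=1061/340
M: M0=0, M1=1061/340, M2=-59/34, M3=619/340, M4=0
seg 0: a=5, c=M0/2=0, d=(M1−M0)/(6·2)=1061/4080, b=Δ0−h0·(2M0+M1)/6=-5141/1020
seg 1: a=-3, c=M1/2=1061/680, d=(M2−M1)/(6·3)=-1651/6120, b=Δ1−h1·(2M1+M2)/6=-979/510
seg 2: a=-2, c=M2/2=-59/68, d=(M3−M2)/(6·3)=403/2040, b=Δ2−h2·(2M2+M3)/6=19/120
seg 3: a=-4, c=M3/2=619/680, d=(M4−M3)/(6·2)=-619/4080, b=Δ3−h3·(2M3+M4)/6=73/255
t_q=17/4 → seg 1, τ=9/4; S=-3+-979/510·τ+1061/680·τ²+-1651/6120·τ³=-21699/8704

  seg 0: a=5 b=-5141/1020 c=0 d=1061/4080
  seg 1: a=-3 b=-979/510 c=1061/680 d=-1651/6120
  seg 2: a=-2 b=19/120 c=-59/68 d=403/2040
  seg 3: a=-4 b=73/255 c=619/680 d=-619/4080
S(17/4) = -21699/8704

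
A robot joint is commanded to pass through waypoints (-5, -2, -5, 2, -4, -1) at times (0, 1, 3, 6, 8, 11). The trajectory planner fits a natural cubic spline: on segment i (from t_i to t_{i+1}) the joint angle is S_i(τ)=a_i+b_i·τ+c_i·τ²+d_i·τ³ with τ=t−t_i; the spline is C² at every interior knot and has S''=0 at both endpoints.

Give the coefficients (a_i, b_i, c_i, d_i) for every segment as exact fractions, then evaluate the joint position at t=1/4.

  seg 0: a=-5 b=6509/1612 c=0 d=-1673/1612
  seg 1: a=-2 b=745/806 c=-5019/1612 d=3065/3224
  seg 2: a=-5 b=-49/403 c=1044/403 d=-6428/10881
  seg 3: a=2 b=-213/403 c=-3296/1209 d=901/1209
  seg 4: a=-4 b=-3011/1209 c=2110/1209 d=-2110/10881
S(1/4) = -413369/103168

Δ: Δ0=3, Δ1=-3/2, Δ2=7/3, Δ3=-3, Δ4=1
row 1: diag=6, rhs=-27; c'=1/3, d'=-9/2
row 2: denom=10−2·1/3=28/3; d'=(23−2·-9/2)/(28/3)=24/7
row 3: denom=10−3·9/28=253/28; d'=(-32−3·24/7)/(253/28)=-1184/253
row 4: denom=10−2·56/253=2418/253; d'=(24−2·-1184/253)/(2418/253)=4220/1209
back: M4=4220/1209
back: M3=-1184/253−56/253·4220/1209=-6592/1209
back: M2=24/7−9/28·-6592/1209=2088/403
back: M1=-9/2−1/3·2088/403=-5019/806
M: M0=0, M1=-5019/806, M2=2088/403, M3=-6592/1209, M4=4220/1209, M5=0
seg 0: a=-5, c=M0/2=0, d=(M1−M0)/(6·1)=-1673/1612, b=Δ0−h0·(2M0+M1)/6=6509/1612
seg 1: a=-2, c=M1/2=-5019/1612, d=(M2−M1)/(6·2)=3065/3224, b=Δ1−h1·(2M1+M2)/6=745/806
seg 2: a=-5, c=M2/2=1044/403, d=(M3−M2)/(6·3)=-6428/10881, b=Δ2−h2·(2M2+M3)/6=-49/403
seg 3: a=2, c=M3/2=-3296/1209, d=(M4−M3)/(6·2)=901/1209, b=Δ3−h3·(2M3+M4)/6=-213/403
seg 4: a=-4, c=M4/2=2110/1209, d=(M5−M4)/(6·3)=-2110/10881, b=Δ4−h4·(2M4+M5)/6=-3011/1209
t_q=1/4 → seg 0, τ=1/4; S=-5+6509/1612·τ+0·τ²+-1673/1612·τ³=-413369/103168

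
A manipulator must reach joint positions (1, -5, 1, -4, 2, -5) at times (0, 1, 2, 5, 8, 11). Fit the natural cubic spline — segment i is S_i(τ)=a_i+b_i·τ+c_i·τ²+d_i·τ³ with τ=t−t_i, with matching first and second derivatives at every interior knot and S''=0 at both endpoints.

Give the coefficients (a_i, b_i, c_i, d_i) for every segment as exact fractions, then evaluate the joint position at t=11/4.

Δ: Δ0=-6, Δ1=6, Δ2=-5/3, Δ3=2, Δ4=-7/3
row 1: diag=4, rhs=72; c'=1/4, d'=18
row 2: denom=8−1·1/4=31/4; d'=(-46−1·18)/(31/4)=-256/31
row 3: denom=12−3·12/31=336/31; d'=(22−3·-256/31)/(336/31)=725/168
row 4: denom=12−3·31/112=1251/112; d'=(-26−3·725/168)/(1251/112)=-1454/417
back: M4=-1454/417
back: M3=725/168−31/112·-1454/417=734/139
back: M2=-256/31−12/31·734/139=-1432/139
back: M1=18−1/4·-1432/139=2860/139
M: M0=0, M1=2860/139, M2=-1432/139, M3=734/139, M4=-1454/417, M5=0
seg 0: a=1, c=M0/2=0, d=(M1−M0)/(6·1)=1430/417, b=Δ0−h0·(2M0+M1)/6=-3932/417
seg 1: a=-5, c=M1/2=1430/139, d=(M2−M1)/(6·1)=-2146/417, b=Δ1−h1·(2M1+M2)/6=358/417
seg 2: a=1, c=M2/2=-716/139, d=(M3−M2)/(6·3)=361/417, b=Δ2−h2·(2M2+M3)/6=2500/417
seg 3: a=-4, c=M3/2=367/139, d=(M4−M3)/(6·3)=-1828/3753, b=Δ3−h3·(2M3+M4)/6=-641/417
seg 4: a=2, c=M4/2=-727/417, d=(M5−M4)/(6·3)=727/3753, b=Δ4−h4·(2M4+M5)/6=481/417
t_q=11/4 → seg 2, τ=3/4; S=1+2500/417·τ+-716/139·τ²+361/417·τ³=26369/8896

  seg 0: a=1 b=-3932/417 c=0 d=1430/417
  seg 1: a=-5 b=358/417 c=1430/139 d=-2146/417
  seg 2: a=1 b=2500/417 c=-716/139 d=361/417
  seg 3: a=-4 b=-641/417 c=367/139 d=-1828/3753
  seg 4: a=2 b=481/417 c=-727/417 d=727/3753
S(11/4) = 26369/8896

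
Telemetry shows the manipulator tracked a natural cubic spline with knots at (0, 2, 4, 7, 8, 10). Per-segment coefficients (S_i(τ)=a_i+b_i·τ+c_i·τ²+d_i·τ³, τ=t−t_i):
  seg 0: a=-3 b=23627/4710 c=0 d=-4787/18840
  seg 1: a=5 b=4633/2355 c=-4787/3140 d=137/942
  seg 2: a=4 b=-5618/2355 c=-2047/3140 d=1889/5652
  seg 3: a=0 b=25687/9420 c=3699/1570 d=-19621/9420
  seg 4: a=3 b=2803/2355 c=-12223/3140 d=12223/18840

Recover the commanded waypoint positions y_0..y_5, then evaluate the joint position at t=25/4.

y_0=-3 y_1=5 y_2=4 y_3=0 y_4=3 y_5=-5
S(25/4) = -172999/200960

y_0 = S_0(0) = a_0 = -3
y_1 = S_1(0) = a_1 = 5
y_2 = S_2(0) = a_2 = 4
y_3 = S_3(0) = a_3 = 0
y_4 = S_4(0) = a_4 = 3
y_5 = S_4(2) = -5
t_q=25/4 is in segment 2 (τ=9/4); S_2(τ)=-172999/200960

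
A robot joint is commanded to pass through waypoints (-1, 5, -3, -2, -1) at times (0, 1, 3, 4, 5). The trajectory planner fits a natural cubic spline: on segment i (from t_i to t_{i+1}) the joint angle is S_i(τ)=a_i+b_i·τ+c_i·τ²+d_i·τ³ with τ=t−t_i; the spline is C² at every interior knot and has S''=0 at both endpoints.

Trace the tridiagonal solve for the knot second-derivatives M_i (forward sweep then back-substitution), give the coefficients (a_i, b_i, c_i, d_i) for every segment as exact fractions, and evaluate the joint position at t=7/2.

Δ: Δ0=6, Δ1=-4, Δ2=1, Δ3=1
row 1: diag=6, rhs=-60; c'=1/3, d'=-10
row 2: denom=6−2·1/3=16/3; d'=(30−2·-10)/(16/3)=75/8
row 3: denom=4−1·3/16=61/16; d'=(0−1·75/8)/(61/16)=-150/61
back: M3=-150/61
back: M2=75/8−3/16·-150/61=600/61
back: M1=-10−1/3·600/61=-810/61
M: M0=0, M1=-810/61, M2=600/61, M3=-150/61, M4=0
seg 0: a=-1, c=M0/2=0, d=(M1−M0)/(6·1)=-135/61, b=Δ0−h0·(2M0+M1)/6=501/61
seg 1: a=5, c=M1/2=-405/61, d=(M2−M1)/(6·2)=235/122, b=Δ1−h1·(2M1+M2)/6=96/61
seg 2: a=-3, c=M2/2=300/61, d=(M3−M2)/(6·1)=-125/61, b=Δ2−h2·(2M2+M3)/6=-114/61
seg 3: a=-2, c=M3/2=-75/61, d=(M4−M3)/(6·1)=25/61, b=Δ3−h3·(2M3+M4)/6=111/61
t_q=7/2 → seg 2, τ=1/2; S=-3+-114/61·τ+300/61·τ²+-125/61·τ³=-1445/488

  seg 0: a=-1 b=501/61 c=0 d=-135/61
  seg 1: a=5 b=96/61 c=-405/61 d=235/122
  seg 2: a=-3 b=-114/61 c=300/61 d=-125/61
  seg 3: a=-2 b=111/61 c=-75/61 d=25/61
S(7/2) = -1445/488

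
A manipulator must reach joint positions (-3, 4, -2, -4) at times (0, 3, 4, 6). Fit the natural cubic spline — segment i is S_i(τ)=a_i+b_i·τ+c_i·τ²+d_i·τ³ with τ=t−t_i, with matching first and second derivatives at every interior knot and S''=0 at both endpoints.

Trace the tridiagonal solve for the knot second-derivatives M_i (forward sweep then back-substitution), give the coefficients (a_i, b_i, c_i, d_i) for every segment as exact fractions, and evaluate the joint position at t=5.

  seg 0: a=-3 b=824/141 c=0 d=-55/141
  seg 1: a=4 b=-661/141 c=-165/47 d=310/141
  seg 2: a=-2 b=-721/141 c=145/47 d=-145/282
S(5) = -427/94

Δ: Δ0=7/3, Δ1=-6, Δ2=-1
row 1: diag=8, rhs=-50; c'=1/8, d'=-25/4
row 2: denom=6−1·1/8=47/8; d'=(30−1·-25/4)/(47/8)=290/47
back: M2=290/47
back: M1=-25/4−1/8·290/47=-330/47
M: M0=0, M1=-330/47, M2=290/47, M3=0
seg 0: a=-3, c=M0/2=0, d=(M1−M0)/(6·3)=-55/141, b=Δ0−h0·(2M0+M1)/6=824/141
seg 1: a=4, c=M1/2=-165/47, d=(M2−M1)/(6·1)=310/141, b=Δ1−h1·(2M1+M2)/6=-661/141
seg 2: a=-2, c=M2/2=145/47, d=(M3−M2)/(6·2)=-145/282, b=Δ2−h2·(2M2+M3)/6=-721/141
t_q=5 → seg 2, τ=1; S=-2+-721/141·τ+145/47·τ²+-145/282·τ³=-427/94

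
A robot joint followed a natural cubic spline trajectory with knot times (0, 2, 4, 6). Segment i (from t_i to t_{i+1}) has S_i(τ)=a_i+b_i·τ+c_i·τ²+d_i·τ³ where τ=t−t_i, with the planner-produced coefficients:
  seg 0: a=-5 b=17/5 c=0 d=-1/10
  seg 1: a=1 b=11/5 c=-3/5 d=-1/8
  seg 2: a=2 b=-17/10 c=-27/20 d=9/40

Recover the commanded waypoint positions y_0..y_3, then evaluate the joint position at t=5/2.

y_0=-5 y_1=1 y_2=2 y_3=-5
S(5/2) = 619/320

y_0 = S_0(0) = a_0 = -5
y_1 = S_1(0) = a_1 = 1
y_2 = S_2(0) = a_2 = 2
y_3 = S_2(2) = -5
t_q=5/2 is in segment 1 (τ=1/2); S_1(τ)=619/320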